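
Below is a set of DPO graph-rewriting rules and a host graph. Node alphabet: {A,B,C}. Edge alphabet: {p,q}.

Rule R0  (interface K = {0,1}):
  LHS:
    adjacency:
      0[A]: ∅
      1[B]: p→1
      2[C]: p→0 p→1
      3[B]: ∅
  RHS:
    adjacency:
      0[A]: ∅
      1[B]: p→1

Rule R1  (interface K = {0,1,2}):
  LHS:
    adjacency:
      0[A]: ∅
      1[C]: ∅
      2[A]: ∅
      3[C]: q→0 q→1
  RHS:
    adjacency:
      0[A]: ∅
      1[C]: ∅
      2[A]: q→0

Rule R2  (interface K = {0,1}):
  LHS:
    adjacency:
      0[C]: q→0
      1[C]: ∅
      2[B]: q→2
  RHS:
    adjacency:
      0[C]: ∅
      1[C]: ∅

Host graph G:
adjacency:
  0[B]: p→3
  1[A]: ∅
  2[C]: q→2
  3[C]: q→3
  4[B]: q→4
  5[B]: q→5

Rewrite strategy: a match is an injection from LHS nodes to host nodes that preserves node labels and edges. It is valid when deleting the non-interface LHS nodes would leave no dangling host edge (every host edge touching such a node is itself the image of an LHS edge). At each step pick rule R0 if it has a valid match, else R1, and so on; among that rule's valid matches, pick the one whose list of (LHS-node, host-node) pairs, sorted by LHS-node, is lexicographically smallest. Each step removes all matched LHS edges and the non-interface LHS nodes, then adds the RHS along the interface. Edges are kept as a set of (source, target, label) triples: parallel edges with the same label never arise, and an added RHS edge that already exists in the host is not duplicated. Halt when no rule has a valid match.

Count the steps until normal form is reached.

Answer: 2

Rewrite trace:
initial: |V|=6 |E|=5  E = 0-p->3 2-q->2 3-q->3 4-q->4 5-q->5
step 1: apply R2 at {0↦2, 1↦3, 2↦4}  → |V|=5 |E|=3  E = 0-p->3 3-q->3 5-q->5
step 2: apply R2 at {0↦3, 1↦2, 2↦5}  → |V|=4 |E|=1  E = 0-p->3
halt: no rule applies after step 2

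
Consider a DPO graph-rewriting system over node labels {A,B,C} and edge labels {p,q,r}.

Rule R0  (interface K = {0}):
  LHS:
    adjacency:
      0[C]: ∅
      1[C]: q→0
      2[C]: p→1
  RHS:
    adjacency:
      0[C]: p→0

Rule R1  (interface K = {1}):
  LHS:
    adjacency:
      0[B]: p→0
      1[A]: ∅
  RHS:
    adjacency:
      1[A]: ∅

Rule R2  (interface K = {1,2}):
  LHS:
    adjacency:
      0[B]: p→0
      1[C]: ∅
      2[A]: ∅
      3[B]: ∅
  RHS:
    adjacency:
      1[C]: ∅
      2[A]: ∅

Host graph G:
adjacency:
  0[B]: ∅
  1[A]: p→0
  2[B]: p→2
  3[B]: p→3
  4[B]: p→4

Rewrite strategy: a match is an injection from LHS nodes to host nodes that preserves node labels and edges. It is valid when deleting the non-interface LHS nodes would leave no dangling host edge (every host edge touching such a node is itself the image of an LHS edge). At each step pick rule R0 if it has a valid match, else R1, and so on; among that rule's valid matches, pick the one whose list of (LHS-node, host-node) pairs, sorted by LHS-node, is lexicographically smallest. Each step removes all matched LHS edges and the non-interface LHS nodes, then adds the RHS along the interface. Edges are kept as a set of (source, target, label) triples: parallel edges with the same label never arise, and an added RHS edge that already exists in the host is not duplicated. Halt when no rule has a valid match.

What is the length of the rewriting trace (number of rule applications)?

initial: |V|=5 |E|=4  E = 1-p->0 2-p->2 3-p->3 4-p->4
step 1: apply R1 at {0↦2, 1↦1}  → |V|=4 |E|=3  E = 1-p->0 3-p->3 4-p->4
step 2: apply R1 at {0↦3, 1↦1}  → |V|=3 |E|=2  E = 1-p->0 4-p->4
step 3: apply R1 at {0↦4, 1↦1}  → |V|=2 |E|=1  E = 1-p->0
halt: no rule applies after step 3

Answer: 3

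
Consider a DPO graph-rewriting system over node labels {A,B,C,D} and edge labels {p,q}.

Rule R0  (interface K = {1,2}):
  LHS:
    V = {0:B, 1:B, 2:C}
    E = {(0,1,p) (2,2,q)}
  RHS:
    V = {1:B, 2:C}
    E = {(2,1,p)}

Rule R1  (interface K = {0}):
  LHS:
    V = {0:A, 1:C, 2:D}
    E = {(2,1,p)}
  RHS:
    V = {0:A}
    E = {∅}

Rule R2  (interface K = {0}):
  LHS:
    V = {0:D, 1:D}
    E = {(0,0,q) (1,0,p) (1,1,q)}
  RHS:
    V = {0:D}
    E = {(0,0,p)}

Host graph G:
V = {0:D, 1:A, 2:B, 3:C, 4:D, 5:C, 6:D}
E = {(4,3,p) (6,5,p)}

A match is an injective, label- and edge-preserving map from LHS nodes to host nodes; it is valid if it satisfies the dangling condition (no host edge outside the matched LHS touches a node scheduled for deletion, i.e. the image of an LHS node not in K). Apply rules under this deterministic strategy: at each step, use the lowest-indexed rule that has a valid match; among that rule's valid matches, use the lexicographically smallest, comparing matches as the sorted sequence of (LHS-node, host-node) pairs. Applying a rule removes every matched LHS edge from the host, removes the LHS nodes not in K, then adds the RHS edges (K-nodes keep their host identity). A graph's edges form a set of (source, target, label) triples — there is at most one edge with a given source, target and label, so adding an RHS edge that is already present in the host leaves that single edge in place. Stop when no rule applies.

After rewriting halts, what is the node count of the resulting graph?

initial: |V|=7 |E|=2  E = 4-p->3 6-p->5
step 1: apply R1 at {0↦1, 1↦3, 2↦4}  → |V|=5 |E|=1  E = 6-p->5
step 2: apply R1 at {0↦1, 1↦5, 2↦6}  → |V|=3 |E|=0  E = ∅
halt: no rule applies after step 2
NF nodes: {0:D, 1:A, 2:B}

Answer: 3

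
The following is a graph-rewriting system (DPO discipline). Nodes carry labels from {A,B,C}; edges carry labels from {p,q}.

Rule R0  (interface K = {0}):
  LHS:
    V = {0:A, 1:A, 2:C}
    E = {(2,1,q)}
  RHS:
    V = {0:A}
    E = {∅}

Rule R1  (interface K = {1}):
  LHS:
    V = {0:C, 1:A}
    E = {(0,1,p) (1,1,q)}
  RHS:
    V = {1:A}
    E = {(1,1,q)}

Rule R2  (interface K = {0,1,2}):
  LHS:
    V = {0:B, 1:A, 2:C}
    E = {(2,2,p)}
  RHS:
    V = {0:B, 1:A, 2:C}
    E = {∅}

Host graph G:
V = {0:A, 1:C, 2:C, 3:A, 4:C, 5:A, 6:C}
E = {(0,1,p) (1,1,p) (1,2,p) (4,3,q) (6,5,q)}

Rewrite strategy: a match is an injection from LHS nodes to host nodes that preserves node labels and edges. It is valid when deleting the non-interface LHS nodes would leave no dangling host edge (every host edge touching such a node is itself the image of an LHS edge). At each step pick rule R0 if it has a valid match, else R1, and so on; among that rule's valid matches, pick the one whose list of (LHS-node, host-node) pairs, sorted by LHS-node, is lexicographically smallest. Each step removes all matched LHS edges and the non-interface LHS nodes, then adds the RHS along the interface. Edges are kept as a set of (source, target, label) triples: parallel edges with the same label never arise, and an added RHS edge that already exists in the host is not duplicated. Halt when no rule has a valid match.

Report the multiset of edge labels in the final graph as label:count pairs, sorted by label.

initial: |V|=7 |E|=5  E = 0-p->1 1-p->1 1-p->2 4-q->3 6-q->5
step 1: apply R0 at {0↦0, 1↦3, 2↦4}  → |V|=5 |E|=4  E = 0-p->1 1-p->1 1-p->2 6-q->5
step 2: apply R0 at {0↦0, 1↦5, 2↦6}  → |V|=3 |E|=3  E = 0-p->1 1-p->1 1-p->2
normal form: no rule applies after step 2
NF edges: [(0, 1, 'p'), (1, 1, 'p'), (1, 2, 'p')]

Answer: p:3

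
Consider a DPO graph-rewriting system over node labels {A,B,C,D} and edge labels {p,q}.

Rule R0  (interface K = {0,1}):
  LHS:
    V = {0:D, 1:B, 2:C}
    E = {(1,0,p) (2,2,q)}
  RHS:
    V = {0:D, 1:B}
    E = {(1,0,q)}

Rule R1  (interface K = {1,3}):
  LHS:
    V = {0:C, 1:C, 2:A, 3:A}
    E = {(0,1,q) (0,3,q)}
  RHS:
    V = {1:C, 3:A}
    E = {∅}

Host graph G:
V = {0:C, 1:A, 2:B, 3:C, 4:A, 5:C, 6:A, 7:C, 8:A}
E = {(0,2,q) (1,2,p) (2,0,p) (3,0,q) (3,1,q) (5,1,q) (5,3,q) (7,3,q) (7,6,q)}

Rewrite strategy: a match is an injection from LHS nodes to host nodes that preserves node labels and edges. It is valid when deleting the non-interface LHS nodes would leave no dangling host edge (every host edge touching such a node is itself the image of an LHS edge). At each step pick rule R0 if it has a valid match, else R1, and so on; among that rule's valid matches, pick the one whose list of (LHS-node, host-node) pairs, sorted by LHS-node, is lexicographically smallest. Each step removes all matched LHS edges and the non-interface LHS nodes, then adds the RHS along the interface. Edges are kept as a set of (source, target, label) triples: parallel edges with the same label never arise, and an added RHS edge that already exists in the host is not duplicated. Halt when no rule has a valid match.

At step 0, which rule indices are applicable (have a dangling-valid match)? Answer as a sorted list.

R0: no valid match — LHS pattern not found
R1: 4 valid matches — {0↦5, 1↦3, 2↦4, 3↦1}, {0↦5, 1↦3, 2↦8, 3↦1}, {0↦7, 1↦3, 2↦4, 3↦6} (+1 more)

Answer: [R1]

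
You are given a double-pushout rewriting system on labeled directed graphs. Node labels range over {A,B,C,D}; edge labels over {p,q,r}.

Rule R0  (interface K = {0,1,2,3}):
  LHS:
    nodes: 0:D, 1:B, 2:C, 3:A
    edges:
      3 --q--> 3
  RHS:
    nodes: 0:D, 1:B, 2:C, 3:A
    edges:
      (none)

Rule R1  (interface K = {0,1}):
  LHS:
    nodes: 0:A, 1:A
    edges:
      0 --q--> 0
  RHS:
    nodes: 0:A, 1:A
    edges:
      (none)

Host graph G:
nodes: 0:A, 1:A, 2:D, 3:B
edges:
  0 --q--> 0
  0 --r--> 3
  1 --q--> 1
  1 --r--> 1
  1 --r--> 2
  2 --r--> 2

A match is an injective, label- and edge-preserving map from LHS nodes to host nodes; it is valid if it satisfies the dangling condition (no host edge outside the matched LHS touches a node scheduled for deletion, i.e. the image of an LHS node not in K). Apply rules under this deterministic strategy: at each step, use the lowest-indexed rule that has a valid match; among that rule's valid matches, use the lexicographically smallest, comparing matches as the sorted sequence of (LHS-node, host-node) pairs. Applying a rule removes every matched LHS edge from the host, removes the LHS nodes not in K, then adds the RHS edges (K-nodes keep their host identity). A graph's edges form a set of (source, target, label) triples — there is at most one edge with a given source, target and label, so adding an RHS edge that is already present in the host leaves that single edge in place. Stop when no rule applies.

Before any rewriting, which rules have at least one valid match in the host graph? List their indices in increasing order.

Answer: [R1]

Steps:
R0: no valid match — LHS pattern not found
R1: 2 valid matches — {0↦0, 1↦1}, {0↦1, 1↦0}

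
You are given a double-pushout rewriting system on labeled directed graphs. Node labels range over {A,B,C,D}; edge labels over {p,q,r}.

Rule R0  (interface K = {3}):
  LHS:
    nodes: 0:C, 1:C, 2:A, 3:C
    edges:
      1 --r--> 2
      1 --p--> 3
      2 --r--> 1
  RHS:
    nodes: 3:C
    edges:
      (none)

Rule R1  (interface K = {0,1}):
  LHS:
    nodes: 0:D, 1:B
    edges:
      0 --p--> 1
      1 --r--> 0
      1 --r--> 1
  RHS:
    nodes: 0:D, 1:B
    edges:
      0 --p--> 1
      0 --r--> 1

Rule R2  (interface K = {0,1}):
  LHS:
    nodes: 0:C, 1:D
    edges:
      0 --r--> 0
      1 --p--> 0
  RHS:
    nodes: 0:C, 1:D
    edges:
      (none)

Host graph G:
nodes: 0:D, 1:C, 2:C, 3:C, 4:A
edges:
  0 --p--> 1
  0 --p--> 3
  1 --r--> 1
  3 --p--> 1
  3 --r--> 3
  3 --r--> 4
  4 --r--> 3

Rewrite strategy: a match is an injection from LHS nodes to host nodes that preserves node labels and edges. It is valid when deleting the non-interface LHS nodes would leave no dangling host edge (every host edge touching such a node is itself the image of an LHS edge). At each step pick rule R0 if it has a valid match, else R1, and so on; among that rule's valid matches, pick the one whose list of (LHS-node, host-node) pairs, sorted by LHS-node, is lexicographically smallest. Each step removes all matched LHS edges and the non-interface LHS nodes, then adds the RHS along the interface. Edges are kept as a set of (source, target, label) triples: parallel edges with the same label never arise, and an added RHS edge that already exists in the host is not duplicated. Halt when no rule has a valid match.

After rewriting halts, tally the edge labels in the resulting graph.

Answer: (no edges)

Steps:
[0] host  ⇒  5 nodes, 7 edges  {0-p->1 0-p->3 1-r->1 3-p->1 3-r->3 3-r->4 4-r->3}
[1] R2 @ {0↦1, 1↦0}  ⇒  5 nodes, 5 edges  {0-p->3 3-p->1 3-r->3 3-r->4 4-r->3}
[2] R2 @ {0↦3, 1↦0}  ⇒  5 nodes, 3 edges  {3-p->1 3-r->4 4-r->3}
[3] R0 @ {0↦2, 1↦3, 2↦4, 3↦1}  ⇒  2 nodes, 0 edges  {∅}
halt: no rule applies after step 3
NF edges: []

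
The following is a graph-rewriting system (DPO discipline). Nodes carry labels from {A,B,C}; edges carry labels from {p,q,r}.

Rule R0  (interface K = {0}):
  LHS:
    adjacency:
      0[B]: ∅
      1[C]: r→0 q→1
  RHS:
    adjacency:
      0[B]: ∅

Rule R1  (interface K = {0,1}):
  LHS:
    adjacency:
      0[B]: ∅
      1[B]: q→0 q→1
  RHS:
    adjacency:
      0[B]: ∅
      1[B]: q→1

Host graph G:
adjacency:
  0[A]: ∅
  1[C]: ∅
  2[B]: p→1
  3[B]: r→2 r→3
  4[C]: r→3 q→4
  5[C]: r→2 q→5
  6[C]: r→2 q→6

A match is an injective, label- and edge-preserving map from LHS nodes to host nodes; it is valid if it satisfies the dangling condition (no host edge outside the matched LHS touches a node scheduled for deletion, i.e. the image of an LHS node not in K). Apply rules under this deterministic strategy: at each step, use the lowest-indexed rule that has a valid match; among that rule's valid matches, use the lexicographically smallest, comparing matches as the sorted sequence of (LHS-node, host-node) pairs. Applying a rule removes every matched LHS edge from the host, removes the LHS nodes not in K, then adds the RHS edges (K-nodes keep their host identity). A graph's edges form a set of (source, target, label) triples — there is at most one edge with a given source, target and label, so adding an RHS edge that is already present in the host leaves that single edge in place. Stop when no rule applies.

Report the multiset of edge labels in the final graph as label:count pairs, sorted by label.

initial: |V|=7 |E|=9  E = 2-p->1 3-r->2 3-r->3 4-r->3 4-q->4 5-r->2 5-q->5 6-r->2 6-q->6
step 1: apply R0 at {0↦2, 1↦5}  → |V|=6 |E|=7  E = 2-p->1 3-r->2 3-r->3 4-r->3 4-q->4 6-r->2 6-q->6
step 2: apply R0 at {0↦2, 1↦6}  → |V|=5 |E|=5  E = 2-p->1 3-r->2 3-r->3 4-r->3 4-q->4
step 3: apply R0 at {0↦3, 1↦4}  → |V|=4 |E|=3  E = 2-p->1 3-r->2 3-r->3
normal form: no rule applies after step 3
NF edges: [(2, 1, 'p'), (3, 2, 'r'), (3, 3, 'r')]

Answer: p:1 r:2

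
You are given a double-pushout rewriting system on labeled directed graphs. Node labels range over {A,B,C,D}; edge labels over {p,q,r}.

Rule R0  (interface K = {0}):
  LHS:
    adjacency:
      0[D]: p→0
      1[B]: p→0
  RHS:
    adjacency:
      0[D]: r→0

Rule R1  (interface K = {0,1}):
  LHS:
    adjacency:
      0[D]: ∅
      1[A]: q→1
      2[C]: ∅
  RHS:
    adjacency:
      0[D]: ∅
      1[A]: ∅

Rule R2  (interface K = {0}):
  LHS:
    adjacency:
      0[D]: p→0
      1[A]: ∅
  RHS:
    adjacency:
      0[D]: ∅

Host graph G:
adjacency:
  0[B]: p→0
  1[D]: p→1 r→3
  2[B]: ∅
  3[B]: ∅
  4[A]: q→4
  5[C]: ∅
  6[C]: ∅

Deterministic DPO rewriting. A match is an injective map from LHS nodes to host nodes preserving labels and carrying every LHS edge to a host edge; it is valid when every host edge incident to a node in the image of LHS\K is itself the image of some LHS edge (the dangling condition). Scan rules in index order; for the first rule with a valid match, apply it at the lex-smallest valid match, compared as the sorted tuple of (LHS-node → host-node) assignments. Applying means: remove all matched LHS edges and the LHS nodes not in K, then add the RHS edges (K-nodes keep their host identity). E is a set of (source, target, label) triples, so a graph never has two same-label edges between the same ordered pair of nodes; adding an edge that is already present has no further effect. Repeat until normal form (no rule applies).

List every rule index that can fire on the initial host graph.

Answer: [R1]

Rewrite trace:
R0: no valid match — LHS pattern not found
R1: 2 valid matches — {0↦1, 1↦4, 2↦5}, {0↦1, 1↦4, 2↦6}
R2: no valid match — 1 raw match, all fail dangling condition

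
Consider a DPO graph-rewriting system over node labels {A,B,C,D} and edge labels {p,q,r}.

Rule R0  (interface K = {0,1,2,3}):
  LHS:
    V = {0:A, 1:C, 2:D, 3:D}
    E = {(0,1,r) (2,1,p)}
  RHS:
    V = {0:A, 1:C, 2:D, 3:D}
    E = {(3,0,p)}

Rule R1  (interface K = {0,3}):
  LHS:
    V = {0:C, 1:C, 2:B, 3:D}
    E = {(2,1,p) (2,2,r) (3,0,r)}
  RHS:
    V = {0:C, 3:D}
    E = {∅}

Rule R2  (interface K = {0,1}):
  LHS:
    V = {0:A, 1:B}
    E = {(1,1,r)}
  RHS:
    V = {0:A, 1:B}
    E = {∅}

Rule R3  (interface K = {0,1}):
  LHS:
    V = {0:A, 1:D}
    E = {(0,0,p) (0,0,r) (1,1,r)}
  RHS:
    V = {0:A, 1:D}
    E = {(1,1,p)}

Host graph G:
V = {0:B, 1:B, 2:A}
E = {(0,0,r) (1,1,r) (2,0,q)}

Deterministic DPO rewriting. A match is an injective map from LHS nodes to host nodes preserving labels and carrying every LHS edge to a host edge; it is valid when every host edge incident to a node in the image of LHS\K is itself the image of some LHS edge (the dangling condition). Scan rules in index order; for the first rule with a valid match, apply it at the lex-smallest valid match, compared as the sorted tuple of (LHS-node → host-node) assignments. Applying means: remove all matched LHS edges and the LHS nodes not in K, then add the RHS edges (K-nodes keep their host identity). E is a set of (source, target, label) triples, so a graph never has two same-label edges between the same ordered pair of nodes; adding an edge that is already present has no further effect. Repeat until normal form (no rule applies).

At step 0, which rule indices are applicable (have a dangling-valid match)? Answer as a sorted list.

R0: no valid match — LHS pattern not found
R1: no valid match — LHS pattern not found
R2: 2 valid matches — {0↦2, 1↦0}, {0↦2, 1↦1}
R3: no valid match — LHS pattern not found

Answer: [R2]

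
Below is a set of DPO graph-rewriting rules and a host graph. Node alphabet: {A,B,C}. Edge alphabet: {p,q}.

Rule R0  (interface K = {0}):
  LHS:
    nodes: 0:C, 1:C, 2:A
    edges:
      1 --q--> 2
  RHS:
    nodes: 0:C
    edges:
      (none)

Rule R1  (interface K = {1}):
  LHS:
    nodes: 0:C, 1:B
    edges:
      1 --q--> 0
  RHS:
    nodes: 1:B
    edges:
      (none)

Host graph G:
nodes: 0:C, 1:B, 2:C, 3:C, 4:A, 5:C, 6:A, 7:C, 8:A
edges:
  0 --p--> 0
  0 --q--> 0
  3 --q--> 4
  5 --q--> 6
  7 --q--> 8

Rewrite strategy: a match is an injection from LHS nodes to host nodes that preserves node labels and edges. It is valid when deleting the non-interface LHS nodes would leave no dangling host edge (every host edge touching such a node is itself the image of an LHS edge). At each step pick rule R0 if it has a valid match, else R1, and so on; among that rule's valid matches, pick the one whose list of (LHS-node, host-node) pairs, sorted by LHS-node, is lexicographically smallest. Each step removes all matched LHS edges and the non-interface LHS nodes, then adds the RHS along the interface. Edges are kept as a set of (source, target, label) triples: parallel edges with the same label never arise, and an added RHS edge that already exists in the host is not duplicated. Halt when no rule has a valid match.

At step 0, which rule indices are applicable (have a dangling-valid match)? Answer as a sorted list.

R0: 12 valid matches — {0↦0, 1↦3, 2↦4}, {0↦0, 1↦5, 2↦6}, {0↦0, 1↦7, 2↦8} (+9 more)
R1: no valid match — LHS pattern not found

Answer: [R0]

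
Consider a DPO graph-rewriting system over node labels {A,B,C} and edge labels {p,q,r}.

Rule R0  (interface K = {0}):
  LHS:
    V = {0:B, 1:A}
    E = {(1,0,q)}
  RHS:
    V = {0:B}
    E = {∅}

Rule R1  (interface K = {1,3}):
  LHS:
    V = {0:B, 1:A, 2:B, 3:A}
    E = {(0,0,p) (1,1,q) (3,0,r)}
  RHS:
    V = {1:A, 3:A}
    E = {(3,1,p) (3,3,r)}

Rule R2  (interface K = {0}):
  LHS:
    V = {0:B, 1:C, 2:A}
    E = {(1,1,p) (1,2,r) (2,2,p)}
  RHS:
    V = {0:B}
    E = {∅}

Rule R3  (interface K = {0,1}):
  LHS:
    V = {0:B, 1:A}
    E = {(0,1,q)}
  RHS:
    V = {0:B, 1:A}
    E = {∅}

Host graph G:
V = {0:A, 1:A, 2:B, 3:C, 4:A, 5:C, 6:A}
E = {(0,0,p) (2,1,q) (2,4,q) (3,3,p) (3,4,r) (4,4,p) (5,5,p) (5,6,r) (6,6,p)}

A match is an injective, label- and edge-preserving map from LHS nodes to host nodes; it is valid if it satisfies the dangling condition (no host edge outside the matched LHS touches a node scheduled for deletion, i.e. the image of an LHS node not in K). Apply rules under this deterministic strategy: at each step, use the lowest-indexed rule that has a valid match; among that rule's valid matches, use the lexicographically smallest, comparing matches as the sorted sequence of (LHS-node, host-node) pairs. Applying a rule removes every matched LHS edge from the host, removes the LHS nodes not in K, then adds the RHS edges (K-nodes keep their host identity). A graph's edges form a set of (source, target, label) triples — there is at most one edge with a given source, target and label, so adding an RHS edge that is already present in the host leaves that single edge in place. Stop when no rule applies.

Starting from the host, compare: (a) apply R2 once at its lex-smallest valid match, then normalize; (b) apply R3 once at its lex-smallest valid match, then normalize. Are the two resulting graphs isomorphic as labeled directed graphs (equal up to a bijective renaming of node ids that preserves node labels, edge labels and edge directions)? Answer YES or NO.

Answer: YES

Rewrite trace:
branch R2-first: apply at {0↦2, 1↦5, 2↦6} → |E|=6, then 3 more step(s) → NF |V|=3 |E|=1 V={0:A, 1:A, 2:B} E=0-p->0
branch R3-first: apply at {0↦2, 1↦1} → |E|=8, then 3 more step(s) → NF |V|=3 |E|=1 V={0:A, 1:A, 2:B} E=0-p->0
graphs isomorphic (equal up to label-preserving node renaming)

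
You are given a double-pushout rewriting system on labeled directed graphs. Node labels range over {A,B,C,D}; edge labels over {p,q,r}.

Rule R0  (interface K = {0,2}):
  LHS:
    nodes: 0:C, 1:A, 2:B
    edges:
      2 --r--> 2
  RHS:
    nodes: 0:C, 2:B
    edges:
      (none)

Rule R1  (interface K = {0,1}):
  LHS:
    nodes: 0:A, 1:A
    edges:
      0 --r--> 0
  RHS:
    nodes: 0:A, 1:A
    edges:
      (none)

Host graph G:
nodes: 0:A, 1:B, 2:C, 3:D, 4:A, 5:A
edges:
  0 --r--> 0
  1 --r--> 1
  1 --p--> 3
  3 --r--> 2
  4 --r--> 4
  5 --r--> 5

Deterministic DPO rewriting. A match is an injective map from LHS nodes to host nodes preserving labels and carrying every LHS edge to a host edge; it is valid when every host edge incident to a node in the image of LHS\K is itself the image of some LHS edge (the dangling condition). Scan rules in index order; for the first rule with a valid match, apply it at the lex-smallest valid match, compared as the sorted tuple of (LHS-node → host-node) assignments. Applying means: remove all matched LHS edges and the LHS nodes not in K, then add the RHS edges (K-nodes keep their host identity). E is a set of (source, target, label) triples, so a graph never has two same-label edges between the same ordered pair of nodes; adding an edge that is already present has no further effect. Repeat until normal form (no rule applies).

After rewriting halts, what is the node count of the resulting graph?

Answer: 5

Steps:
start.  V:6 E:6  edges: 0-r->0 1-r->1 1-p->3 3-r->2 4-r->4 5-r->5
1. fire R1 via {0↦0, 1↦4}  →  V:6 E:5  edges: 1-r->1 1-p->3 3-r->2 4-r->4 5-r->5
2. fire R0 via {0↦2, 1↦0, 2↦1}  →  V:5 E:4  edges: 1-p->3 3-r->2 4-r->4 5-r->5
3. fire R1 via {0↦4, 1↦5}  →  V:5 E:3  edges: 1-p->3 3-r->2 5-r->5
4. fire R1 via {0↦5, 1↦4}  →  V:5 E:2  edges: 1-p->3 3-r->2
normal form: no rule applies after step 4
NF nodes: {1:B, 2:C, 3:D, 4:A, 5:A}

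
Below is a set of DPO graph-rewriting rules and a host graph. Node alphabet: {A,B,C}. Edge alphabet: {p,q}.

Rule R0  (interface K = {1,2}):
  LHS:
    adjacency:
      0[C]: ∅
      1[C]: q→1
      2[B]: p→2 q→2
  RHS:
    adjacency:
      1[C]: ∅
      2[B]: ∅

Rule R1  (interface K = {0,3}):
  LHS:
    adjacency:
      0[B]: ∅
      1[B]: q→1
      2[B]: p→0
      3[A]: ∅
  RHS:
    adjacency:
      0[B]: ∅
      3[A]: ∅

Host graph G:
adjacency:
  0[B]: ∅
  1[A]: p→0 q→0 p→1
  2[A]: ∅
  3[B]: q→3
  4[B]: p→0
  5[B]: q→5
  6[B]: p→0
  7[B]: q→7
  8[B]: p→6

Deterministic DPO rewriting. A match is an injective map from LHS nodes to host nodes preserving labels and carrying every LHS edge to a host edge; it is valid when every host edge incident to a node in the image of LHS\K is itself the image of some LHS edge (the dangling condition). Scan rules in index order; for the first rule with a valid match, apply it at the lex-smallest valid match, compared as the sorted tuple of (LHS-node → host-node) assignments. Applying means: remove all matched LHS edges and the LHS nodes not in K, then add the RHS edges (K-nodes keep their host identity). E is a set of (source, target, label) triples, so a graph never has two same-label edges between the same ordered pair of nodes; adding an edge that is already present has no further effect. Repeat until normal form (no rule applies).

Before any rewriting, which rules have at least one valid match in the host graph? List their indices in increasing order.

Answer: [R1]

Steps:
R0: no valid match — LHS pattern not found
R1: 12 valid matches — {0↦0, 1↦3, 2↦4, 3↦1}, {0↦0, 1↦3, 2↦4, 3↦2}, {0↦0, 1↦5, 2↦4, 3↦1} (+9 more)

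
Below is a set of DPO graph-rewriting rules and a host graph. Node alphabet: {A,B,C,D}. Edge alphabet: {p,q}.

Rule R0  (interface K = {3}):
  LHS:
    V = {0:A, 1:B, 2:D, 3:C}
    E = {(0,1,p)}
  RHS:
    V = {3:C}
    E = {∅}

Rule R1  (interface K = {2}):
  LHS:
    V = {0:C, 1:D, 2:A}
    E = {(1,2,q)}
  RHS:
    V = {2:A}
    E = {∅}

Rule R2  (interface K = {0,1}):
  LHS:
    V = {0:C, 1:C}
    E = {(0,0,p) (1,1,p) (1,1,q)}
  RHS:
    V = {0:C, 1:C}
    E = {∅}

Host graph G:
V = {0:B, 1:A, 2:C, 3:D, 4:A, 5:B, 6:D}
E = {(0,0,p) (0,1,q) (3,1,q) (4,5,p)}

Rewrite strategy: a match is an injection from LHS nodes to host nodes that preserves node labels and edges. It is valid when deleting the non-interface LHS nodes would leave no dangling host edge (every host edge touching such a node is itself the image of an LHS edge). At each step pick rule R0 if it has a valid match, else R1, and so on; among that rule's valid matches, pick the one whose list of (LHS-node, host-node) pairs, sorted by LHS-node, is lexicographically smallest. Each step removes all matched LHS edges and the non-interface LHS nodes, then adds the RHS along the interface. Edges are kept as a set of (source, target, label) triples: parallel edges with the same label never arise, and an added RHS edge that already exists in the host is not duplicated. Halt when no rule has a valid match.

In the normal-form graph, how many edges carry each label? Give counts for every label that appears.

[0] host  ⇒  7 nodes, 4 edges  {0-p->0 0-q->1 3-q->1 4-p->5}
[1] R0 @ {0↦4, 1↦5, 2↦6, 3↦2}  ⇒  4 nodes, 3 edges  {0-p->0 0-q->1 3-q->1}
[2] R1 @ {0↦2, 1↦3, 2↦1}  ⇒  2 nodes, 2 edges  {0-p->0 0-q->1}
normal form: no rule applies after step 2
NF edges: [(0, 0, 'p'), (0, 1, 'q')]

Answer: p:1 q:1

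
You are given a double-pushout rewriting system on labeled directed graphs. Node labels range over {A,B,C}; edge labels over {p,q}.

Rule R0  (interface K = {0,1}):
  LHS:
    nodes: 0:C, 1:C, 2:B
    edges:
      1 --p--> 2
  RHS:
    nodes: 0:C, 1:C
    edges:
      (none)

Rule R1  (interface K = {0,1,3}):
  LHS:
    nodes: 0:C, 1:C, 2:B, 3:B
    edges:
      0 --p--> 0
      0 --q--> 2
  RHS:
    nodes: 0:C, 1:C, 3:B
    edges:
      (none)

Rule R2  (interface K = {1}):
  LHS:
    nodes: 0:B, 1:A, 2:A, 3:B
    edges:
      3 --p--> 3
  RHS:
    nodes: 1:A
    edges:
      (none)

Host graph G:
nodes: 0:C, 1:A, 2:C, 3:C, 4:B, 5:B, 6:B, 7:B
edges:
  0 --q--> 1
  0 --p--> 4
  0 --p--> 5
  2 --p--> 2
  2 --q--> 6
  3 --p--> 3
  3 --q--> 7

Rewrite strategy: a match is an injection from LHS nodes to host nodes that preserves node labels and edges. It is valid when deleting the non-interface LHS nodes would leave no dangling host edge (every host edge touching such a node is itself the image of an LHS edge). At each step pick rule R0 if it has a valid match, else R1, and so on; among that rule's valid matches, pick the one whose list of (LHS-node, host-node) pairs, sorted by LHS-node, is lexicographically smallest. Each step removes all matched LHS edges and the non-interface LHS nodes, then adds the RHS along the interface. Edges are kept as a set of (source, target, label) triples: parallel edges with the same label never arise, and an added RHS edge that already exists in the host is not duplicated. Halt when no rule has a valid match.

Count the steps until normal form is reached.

initial: |V|=8 |E|=7  E = 0-q->1 0-p->4 0-p->5 2-p->2 2-q->6 3-p->3 3-q->7
step 1: apply R0 at {0↦2, 1↦0, 2↦4}  → |V|=7 |E|=6  E = 0-q->1 0-p->5 2-p->2 2-q->6 3-p->3 3-q->7
step 2: apply R0 at {0↦2, 1↦0, 2↦5}  → |V|=6 |E|=5  E = 0-q->1 2-p->2 2-q->6 3-p->3 3-q->7
step 3: apply R1 at {0↦2, 1↦0, 2↦6, 3↦7}  → |V|=5 |E|=3  E = 0-q->1 3-p->3 3-q->7
final graph: no rule applies after step 3

Answer: 3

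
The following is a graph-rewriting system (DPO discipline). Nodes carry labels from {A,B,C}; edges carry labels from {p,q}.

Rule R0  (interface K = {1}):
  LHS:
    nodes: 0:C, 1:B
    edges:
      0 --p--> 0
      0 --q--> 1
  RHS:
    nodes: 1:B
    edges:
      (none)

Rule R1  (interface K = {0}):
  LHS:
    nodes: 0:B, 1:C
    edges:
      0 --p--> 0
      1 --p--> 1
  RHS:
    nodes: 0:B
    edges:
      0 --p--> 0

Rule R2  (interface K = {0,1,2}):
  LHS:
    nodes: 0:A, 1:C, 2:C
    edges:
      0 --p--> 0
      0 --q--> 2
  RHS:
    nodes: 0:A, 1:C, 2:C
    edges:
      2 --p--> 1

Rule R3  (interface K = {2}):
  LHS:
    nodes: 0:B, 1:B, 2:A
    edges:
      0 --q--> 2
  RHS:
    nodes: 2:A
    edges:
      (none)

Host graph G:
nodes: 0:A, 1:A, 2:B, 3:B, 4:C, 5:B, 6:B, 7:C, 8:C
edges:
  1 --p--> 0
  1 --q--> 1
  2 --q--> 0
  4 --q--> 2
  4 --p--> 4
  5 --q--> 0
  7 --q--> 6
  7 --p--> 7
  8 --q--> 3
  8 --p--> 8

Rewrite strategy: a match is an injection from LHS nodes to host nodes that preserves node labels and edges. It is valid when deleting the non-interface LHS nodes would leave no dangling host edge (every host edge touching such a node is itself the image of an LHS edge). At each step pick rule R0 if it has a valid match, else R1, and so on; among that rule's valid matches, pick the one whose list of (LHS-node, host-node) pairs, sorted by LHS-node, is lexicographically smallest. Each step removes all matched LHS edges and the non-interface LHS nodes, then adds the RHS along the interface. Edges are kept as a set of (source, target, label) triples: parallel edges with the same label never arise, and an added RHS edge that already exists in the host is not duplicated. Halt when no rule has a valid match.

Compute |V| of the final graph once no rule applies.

Answer: 2

Rewrite trace:
[0] host  ⇒  9 nodes, 10 edges  {1-p->0 1-q->1 2-q->0 4-q->2 4-p->4 5-q->0 7-q->6 7-p->7 8-q->3 8-p->8}
[1] R0 @ {0↦4, 1↦2}  ⇒  8 nodes, 8 edges  {1-p->0 1-q->1 2-q->0 5-q->0 7-q->6 7-p->7 8-q->3 8-p->8}
[2] R0 @ {0↦7, 1↦6}  ⇒  7 nodes, 6 edges  {1-p->0 1-q->1 2-q->0 5-q->0 8-q->3 8-p->8}
[3] R0 @ {0↦8, 1↦3}  ⇒  6 nodes, 4 edges  {1-p->0 1-q->1 2-q->0 5-q->0}
[4] R3 @ {0↦2, 1↦3, 2↦0}  ⇒  4 nodes, 3 edges  {1-p->0 1-q->1 5-q->0}
[5] R3 @ {0↦5, 1↦6, 2↦0}  ⇒  2 nodes, 2 edges  {1-p->0 1-q->1}
normal form: no rule applies after step 5
NF nodes: {0:A, 1:A}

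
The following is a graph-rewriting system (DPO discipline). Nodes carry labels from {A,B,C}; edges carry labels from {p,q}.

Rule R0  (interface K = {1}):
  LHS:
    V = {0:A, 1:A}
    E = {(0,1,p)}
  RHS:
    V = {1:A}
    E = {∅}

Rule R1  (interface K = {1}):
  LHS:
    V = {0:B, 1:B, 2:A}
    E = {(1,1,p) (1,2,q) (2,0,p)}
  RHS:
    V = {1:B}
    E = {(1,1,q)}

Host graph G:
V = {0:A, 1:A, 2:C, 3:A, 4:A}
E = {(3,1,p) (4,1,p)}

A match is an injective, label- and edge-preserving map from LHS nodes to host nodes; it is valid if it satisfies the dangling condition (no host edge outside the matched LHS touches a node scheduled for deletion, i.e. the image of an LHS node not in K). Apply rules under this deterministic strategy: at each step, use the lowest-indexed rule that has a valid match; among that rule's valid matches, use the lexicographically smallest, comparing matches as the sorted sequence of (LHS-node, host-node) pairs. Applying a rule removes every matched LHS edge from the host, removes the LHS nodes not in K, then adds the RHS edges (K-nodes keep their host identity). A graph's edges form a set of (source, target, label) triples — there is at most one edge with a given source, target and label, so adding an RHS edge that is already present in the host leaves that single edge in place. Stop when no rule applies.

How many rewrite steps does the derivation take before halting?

Answer: 2

Derivation:
[0] host  ⇒  5 nodes, 2 edges  {3-p->1 4-p->1}
[1] R0 @ {0↦3, 1↦1}  ⇒  4 nodes, 1 edges  {4-p->1}
[2] R0 @ {0↦4, 1↦1}  ⇒  3 nodes, 0 edges  {∅}
halt: no rule applies after step 2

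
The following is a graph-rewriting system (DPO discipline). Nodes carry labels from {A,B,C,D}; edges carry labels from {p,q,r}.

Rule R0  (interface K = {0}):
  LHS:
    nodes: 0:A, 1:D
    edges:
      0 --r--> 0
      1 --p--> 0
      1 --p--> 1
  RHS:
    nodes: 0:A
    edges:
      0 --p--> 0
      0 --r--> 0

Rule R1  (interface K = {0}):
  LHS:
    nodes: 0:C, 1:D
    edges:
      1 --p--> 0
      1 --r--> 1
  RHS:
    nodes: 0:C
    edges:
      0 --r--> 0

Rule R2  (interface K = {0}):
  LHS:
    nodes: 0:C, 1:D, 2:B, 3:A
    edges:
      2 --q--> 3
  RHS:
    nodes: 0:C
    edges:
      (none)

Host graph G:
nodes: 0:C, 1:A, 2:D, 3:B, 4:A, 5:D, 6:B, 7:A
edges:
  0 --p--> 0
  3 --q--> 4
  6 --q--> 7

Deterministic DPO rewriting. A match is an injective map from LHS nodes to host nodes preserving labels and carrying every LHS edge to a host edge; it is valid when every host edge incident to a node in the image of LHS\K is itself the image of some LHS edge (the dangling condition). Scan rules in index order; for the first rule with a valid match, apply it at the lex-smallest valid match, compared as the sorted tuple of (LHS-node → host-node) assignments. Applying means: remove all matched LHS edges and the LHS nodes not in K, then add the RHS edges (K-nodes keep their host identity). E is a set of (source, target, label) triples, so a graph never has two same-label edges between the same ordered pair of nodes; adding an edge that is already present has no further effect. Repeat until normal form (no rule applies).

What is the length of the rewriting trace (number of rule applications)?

Answer: 2

Rewrite trace:
[0] host  ⇒  8 nodes, 3 edges  {0-p->0 3-q->4 6-q->7}
[1] R2 @ {0↦0, 1↦2, 2↦3, 3↦4}  ⇒  5 nodes, 2 edges  {0-p->0 6-q->7}
[2] R2 @ {0↦0, 1↦5, 2↦6, 3↦7}  ⇒  2 nodes, 1 edges  {0-p->0}
final graph: no rule applies after step 2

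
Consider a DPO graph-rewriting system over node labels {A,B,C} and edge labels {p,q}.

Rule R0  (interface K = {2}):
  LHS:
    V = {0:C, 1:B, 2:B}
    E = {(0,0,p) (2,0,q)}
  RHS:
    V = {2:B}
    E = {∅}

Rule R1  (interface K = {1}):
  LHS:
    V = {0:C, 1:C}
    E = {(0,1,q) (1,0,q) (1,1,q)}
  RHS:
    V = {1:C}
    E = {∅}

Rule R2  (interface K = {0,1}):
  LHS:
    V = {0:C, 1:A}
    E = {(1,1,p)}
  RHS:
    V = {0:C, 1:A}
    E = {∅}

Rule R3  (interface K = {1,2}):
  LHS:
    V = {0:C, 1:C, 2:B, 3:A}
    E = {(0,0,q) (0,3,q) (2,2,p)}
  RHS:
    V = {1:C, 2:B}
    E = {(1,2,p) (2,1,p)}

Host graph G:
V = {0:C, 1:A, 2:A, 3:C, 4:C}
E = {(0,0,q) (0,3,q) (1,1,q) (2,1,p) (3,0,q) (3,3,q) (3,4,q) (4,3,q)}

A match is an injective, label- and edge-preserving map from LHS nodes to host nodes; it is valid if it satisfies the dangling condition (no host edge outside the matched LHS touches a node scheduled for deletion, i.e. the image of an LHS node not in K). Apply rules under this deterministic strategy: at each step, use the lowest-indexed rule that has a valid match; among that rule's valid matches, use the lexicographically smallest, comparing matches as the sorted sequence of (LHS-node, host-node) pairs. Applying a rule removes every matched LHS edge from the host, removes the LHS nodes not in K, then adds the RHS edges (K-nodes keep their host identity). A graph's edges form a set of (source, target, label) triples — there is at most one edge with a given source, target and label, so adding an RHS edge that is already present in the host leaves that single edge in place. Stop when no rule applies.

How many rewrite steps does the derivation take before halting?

Answer: 2

Steps:
start.  V:5 E:8  edges: 0-q->0 0-q->3 1-q->1 2-p->1 3-q->0 3-q->3 3-q->4 4-q->3
1. fire R1 via {0↦4, 1↦3}  →  V:4 E:5  edges: 0-q->0 0-q->3 1-q->1 2-p->1 3-q->0
2. fire R1 via {0↦3, 1↦0}  →  V:3 E:2  edges: 1-q->1 2-p->1
final graph: no rule applies after step 2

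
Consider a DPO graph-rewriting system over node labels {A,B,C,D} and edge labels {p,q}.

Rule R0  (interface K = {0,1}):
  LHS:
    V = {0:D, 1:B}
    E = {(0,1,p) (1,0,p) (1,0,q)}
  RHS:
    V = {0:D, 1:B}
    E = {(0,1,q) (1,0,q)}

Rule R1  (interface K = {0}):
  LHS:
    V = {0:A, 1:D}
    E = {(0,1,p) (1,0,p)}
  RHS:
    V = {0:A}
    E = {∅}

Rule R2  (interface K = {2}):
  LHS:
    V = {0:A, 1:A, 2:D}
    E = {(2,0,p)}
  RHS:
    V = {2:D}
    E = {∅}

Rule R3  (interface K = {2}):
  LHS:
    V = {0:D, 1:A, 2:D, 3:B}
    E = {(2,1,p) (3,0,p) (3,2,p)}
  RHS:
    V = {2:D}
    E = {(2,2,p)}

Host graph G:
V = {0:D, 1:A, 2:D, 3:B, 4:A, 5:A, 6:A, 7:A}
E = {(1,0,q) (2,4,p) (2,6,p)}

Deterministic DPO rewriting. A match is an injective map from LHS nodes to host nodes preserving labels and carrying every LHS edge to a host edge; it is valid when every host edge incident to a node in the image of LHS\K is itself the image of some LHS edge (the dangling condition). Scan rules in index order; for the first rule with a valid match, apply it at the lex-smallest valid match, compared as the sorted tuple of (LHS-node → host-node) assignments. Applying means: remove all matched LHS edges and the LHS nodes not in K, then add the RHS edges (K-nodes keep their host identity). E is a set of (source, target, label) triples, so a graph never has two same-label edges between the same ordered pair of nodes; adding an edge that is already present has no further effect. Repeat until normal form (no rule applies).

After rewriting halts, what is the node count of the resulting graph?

initial: |V|=8 |E|=3  E = 1-q->0 2-p->4 2-p->6
step 1: apply R2 at {0↦4, 1↦5, 2↦2}  → |V|=6 |E|=2  E = 1-q->0 2-p->6
step 2: apply R2 at {0↦6, 1↦7, 2↦2}  → |V|=4 |E|=1  E = 1-q->0
normal form: no rule applies after step 2
NF nodes: {0:D, 1:A, 2:D, 3:B}

Answer: 4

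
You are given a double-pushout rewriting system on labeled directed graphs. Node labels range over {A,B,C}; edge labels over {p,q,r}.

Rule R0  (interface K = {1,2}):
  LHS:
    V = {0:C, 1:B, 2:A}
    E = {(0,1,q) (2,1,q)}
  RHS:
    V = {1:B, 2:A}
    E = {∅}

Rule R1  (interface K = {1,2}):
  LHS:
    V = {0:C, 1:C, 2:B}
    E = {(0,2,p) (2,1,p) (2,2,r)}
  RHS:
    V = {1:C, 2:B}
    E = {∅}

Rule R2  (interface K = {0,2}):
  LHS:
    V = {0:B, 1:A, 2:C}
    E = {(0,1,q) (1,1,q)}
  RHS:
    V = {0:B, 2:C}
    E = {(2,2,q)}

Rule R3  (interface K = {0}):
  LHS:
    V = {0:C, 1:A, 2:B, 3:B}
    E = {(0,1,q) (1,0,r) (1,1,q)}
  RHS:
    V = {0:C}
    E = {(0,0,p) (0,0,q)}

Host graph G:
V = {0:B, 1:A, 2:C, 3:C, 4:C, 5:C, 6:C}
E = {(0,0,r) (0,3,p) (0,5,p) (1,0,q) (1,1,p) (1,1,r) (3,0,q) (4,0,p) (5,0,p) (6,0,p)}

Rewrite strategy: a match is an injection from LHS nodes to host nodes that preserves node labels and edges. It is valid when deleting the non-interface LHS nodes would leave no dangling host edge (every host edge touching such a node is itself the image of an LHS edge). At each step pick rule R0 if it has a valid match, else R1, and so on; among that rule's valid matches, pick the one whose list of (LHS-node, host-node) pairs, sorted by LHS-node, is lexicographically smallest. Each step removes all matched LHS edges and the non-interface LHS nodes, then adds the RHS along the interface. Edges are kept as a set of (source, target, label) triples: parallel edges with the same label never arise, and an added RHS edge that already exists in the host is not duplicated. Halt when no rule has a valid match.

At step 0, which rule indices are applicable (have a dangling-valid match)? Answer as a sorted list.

R0: no valid match — 1 raw match, all fail dangling condition
R1: 4 valid matches — {0↦4, 1↦3, 2↦0}, {0↦4, 1↦5, 2↦0}, {0↦6, 1↦3, 2↦0} (+1 more)
R2: no valid match — LHS pattern not found
R3: no valid match — LHS pattern not found

Answer: [R1]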